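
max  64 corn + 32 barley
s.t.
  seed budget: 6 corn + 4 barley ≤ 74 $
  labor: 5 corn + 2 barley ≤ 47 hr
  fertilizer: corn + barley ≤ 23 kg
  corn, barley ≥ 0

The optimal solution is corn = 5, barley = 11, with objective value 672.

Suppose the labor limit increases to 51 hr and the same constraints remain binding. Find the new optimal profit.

704

Binding: seed budget and labor. Non-binding: fertilizer (7 unused).
Since fertilizer is not tight, its dual is 0.
From A_Bᵀ y = c: 6·y_seed budget + 5·y_labor = 64; 4·y_seed budget + 2·y_labor = 32.
This yields shadow prices y_seed budget = 4, y_labor = 8.
Δz = y_labor·Δb = 8 × (4) = 32, so new z* = 672 + 32 = 704.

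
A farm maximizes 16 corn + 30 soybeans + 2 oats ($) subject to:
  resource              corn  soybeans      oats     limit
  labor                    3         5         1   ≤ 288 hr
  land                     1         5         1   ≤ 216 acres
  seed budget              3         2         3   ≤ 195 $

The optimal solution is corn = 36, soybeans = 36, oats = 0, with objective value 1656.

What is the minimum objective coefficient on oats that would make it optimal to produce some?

Binding: labor and land. Non-binding: seed budget (15 unused).
Slack constraints have shadow price 0 (complementary slackness).
Dual feasibility on the basic columns requires 3·y_labor + 1·y_land = 16, 5·y_labor + 5·y_land = 30.
Solving: y_labor = 5, y_land = 1.
oats enters the basis when its profit ≥ yᵀa₃ = 5·1 + 1·1 = 6.

6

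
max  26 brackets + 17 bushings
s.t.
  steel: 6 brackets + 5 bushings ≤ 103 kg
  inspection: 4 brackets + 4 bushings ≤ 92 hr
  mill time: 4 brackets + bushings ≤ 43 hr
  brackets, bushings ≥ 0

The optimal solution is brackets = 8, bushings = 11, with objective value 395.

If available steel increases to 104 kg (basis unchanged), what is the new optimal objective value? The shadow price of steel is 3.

Δb = 1, so new z* = 395 + (3)·(1) = 395 + 3 = 398.

398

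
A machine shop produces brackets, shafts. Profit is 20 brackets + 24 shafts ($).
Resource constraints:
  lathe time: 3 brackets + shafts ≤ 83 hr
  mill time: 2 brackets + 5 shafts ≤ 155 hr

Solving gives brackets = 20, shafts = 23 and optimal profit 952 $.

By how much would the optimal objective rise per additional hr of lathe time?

Both lathe time and mill time are binding at x*.
Dual feasibility on the basic columns requires 3·y_lathe time + 2·y_mill time = 20, 1·y_lathe time + 5·y_mill time = 24.
→ y_lathe time = 4 and y_mill time = 4.
Shadow price of lathe time = 4.

4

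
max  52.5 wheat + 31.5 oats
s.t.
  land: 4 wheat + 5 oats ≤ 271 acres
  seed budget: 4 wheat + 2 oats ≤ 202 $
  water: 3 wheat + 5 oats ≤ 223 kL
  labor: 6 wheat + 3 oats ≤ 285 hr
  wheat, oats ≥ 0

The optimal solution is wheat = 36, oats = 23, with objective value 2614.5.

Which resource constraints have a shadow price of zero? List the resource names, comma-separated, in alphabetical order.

land: 259/271 (slack 12)
seed budget: 190/202 (slack 12)
water: 223/223 (binding)
labor: 285/285 (binding)
By complementary slackness, a constraint with positive slack has shadow price 0 → land, seed budget.

land, seed budget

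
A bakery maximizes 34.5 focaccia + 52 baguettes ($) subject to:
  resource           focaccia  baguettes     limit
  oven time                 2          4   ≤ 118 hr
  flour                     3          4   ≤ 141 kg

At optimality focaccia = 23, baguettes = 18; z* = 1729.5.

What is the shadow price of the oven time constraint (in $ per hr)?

Both oven time and flour are binding at x*.
Dual feasibility on the basic columns requires 2·y_oven time + 3·y_flour = 34.5, 4·y_oven time + 4·y_flour = 52.
Solving: y_oven time = 4.5, y_flour = 8.5.
Shadow price of oven time = 4.5.

4.5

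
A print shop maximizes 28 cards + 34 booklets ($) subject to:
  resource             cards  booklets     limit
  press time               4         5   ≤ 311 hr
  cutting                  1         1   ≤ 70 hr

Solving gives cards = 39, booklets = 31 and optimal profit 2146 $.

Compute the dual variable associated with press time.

6

Both press time and cutting are binding at x*.
Dual feasibility on the basic columns requires 4·y_press time + 1·y_cutting = 28, 5·y_press time + 1·y_cutting = 34.
Solving: y_press time = 6, y_cutting = 4.
Shadow price of press time = 6.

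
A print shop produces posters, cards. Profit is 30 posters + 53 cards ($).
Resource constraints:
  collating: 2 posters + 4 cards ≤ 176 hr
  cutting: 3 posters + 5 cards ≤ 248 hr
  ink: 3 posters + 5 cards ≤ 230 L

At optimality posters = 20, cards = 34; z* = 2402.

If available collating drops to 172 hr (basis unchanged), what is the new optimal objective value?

2384

At the optimum: collating uses 176 of 176 (binding); cutting uses 230 of 248 (slack = 18); ink uses 230 of 230 (binding).
Slack constraints have shadow price 0 (complementary slackness).
The binding rows give the dual system: 2·y_collating + 3·y_ink = 30 and 4·y_collating + 5·y_ink = 53.
This yields shadow prices y_collating = 4.5, y_ink = 7.
Δz = y_collating·Δb = 4.5 × (-4) = -18, so new z* = 2402 − 18 = 2384.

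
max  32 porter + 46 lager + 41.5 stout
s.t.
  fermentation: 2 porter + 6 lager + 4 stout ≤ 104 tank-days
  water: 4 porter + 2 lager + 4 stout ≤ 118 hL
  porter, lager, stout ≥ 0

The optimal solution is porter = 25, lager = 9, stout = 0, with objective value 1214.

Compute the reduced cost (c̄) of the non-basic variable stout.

Both fermentation and water are binding at x*.
From A_Bᵀ y = c: 2·y_fermentation + 4·y_water = 32; 6·y_fermentation + 2·y_water = 46.
This yields shadow prices y_fermentation = 6, y_water = 5.
Reduced cost of stout: c₃ − yᵀa₃ = 41.5 − (6·4 + 5·4) = 41.5 − 44 = -2.5.

-2.5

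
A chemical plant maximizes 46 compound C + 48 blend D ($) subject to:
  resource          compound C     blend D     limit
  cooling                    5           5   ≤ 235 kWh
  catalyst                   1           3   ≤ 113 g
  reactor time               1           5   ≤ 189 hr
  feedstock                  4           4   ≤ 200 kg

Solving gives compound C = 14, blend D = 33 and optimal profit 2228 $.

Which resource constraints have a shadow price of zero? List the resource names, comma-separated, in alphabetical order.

cooling: 235/235 (binding)
catalyst: 113/113 (binding)
reactor time: 179/189 (slack 10)
feedstock: 188/200 (slack 12)
By complementary slackness, a constraint with positive slack has shadow price 0 → feedstock, reactor time.

feedstock, reactor time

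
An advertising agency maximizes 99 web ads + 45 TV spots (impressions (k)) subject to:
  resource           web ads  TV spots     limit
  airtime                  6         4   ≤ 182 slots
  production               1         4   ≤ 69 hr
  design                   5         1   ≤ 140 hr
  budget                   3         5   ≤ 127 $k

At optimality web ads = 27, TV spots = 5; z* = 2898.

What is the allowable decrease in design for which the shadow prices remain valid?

Binding constraints: airtime, design. The basis is B = [[6,4],[5,1]] with det -14.
Per unit decrease in design, x* moves by d = (-0.2857, 0.4286).
The basis stays optimal until production becomes binding; allowable decrease = 15.4 hr.

15.4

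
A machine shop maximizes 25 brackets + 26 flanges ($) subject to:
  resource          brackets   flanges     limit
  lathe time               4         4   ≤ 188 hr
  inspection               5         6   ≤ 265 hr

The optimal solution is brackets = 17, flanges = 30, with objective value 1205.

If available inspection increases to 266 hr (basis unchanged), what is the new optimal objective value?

At the optimum: lathe time uses 188 of 188 (binding); inspection uses 265 of 265 (binding).
The binding rows give the dual system: 4·y_lathe time + 5·y_inspection = 25 and 4·y_lathe time + 6·y_inspection = 26.
Solving: y_lathe time = 5, y_inspection = 1.
Δz = y_inspection·Δb = 1 × (1) = 1, so new z* = 1205 + 1 = 1206.

1206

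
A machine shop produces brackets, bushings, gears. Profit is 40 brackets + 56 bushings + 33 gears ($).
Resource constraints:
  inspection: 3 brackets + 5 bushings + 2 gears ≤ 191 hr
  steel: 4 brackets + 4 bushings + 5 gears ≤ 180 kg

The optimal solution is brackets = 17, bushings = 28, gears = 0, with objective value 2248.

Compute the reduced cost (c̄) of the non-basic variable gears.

Both inspection and steel are binding at x*.
The binding rows give the dual system: 3·y_inspection + 4·y_steel = 40 and 5·y_inspection + 4·y_steel = 56.
→ y_inspection = 8 and y_steel = 4.
Reduced cost of gears: c₃ − yᵀa₃ = 33 − (8·2 + 4·5) = 33 − 36 = -3.

-3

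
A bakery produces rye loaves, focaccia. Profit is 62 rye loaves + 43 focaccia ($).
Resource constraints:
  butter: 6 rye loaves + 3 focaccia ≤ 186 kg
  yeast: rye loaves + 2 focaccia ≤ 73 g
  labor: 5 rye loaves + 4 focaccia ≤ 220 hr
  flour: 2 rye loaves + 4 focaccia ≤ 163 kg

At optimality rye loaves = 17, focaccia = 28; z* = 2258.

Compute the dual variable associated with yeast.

8

Check each constraint at x*: butter 186/186 (tight); yeast 73/73 (tight); labor 197/220 (slack 23); flour 146/163 (slack 17).
Since labor, flour are not tight, their duals are 0.
From A_Bᵀ y = c: 6·y_butter + 1·y_yeast = 62; 3·y_butter + 2·y_yeast = 43.
Solving: y_butter = 9, y_yeast = 8.
Shadow price of yeast = 8.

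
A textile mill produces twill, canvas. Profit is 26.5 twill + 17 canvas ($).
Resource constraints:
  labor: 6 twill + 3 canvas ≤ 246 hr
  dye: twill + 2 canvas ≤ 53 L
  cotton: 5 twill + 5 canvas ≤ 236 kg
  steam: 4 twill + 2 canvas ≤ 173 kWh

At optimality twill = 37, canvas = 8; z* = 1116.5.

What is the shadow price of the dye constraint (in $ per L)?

2.5

At the optimum: labor uses 246 of 246 (binding); dye uses 53 of 53 (binding); cotton uses 225 of 236 (slack = 11); steam uses 164 of 173 (slack = 9).
Since cotton, steam are not tight, their duals are 0.
From A_Bᵀ y = c: 6·y_labor + 1·y_dye = 26.5; 3·y_labor + 2·y_dye = 17.
Solving: y_labor = 4, y_dye = 2.5.
Shadow price of dye = 2.5.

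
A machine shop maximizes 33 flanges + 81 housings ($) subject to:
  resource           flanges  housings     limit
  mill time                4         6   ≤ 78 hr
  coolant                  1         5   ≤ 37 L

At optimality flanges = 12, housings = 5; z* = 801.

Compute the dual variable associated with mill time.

Check each constraint at x*: mill time 78/78 (tight); coolant 37/37 (tight).
The binding rows give the dual system: 4·y_mill time + 1·y_coolant = 33 and 6·y_mill time + 5·y_coolant = 81.
Solving: y_mill time = 6, y_coolant = 9.
Shadow price of mill time = 6.

6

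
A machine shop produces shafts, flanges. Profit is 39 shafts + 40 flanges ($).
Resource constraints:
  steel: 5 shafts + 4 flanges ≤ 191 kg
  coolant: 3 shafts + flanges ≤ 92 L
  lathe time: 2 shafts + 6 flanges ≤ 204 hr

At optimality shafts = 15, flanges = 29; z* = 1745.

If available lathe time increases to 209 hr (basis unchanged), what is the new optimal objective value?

1755

Binding: steel and lathe time. Non-binding: coolant (18 unused).
Slack constraints have shadow price 0 (complementary slackness).
From A_Bᵀ y = c: 5·y_steel + 2·y_lathe time = 39; 4·y_steel + 6·y_lathe time = 40.
Solving: y_steel = 7, y_lathe time = 2.
Δz = y_lathe time·Δb = 2 × (5) = 10, so new z* = 1745 + 10 = 1755.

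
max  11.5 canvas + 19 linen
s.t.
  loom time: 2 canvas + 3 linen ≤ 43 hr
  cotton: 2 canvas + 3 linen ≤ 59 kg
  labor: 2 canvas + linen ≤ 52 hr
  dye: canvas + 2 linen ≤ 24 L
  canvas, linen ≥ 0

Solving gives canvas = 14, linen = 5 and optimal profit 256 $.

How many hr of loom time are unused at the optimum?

loom time used = 2·14 + 3·5 = 43; slack = 43 − 43 = 0.

0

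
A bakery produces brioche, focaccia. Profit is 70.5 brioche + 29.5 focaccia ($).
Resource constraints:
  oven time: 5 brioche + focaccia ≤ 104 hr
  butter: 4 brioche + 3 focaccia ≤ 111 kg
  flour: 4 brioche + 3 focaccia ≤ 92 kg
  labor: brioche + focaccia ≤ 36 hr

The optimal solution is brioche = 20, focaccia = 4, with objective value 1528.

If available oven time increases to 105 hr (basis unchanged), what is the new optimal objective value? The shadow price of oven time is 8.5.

1536.5

Δb = 1, so new z* = 1528 + (8.5)·(1) = 1528 + 8.5 = 1536.5.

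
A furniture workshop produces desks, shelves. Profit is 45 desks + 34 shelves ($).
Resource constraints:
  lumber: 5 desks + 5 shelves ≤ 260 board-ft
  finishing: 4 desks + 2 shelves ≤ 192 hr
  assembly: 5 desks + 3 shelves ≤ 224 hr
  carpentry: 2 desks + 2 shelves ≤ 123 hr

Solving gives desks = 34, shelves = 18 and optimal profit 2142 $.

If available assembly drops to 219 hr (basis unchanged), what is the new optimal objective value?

Binding: lumber and assembly. Non-binding: finishing (20 unused), carpentry (19 unused).
Since finishing, carpentry are not tight, their duals are 0.
The binding rows give the dual system: 5·y_lumber + 5·y_assembly = 45 and 5·y_lumber + 3·y_assembly = 34.
→ y_lumber = 3.5 and y_assembly = 5.5.
Δz = y_assembly·Δb = 5.5 × (-5) = -27.5, so new z* = 2142 − 27.5 = 2114.5.

2114.5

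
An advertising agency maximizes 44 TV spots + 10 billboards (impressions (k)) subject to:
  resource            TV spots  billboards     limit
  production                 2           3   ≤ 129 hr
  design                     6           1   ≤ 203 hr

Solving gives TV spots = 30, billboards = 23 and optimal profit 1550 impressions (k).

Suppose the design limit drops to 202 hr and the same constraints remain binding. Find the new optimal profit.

1543

At the optimum: production uses 129 of 129 (binding); design uses 203 of 203 (binding).
Dual feasibility on the basic columns requires 2·y_production + 6·y_design = 44, 3·y_production + 1·y_design = 10.
This yields shadow prices y_production = 1, y_design = 7.
Δz = y_design·Δb = 7 × (-1) = -7, so new z* = 1550 − 7 = 1543.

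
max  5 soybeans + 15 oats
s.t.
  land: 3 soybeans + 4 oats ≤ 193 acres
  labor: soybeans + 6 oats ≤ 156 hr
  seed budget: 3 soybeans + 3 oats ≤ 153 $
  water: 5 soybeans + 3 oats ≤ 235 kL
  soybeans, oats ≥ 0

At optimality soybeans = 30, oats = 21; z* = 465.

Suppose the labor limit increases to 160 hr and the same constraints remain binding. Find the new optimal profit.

473

Binding: labor and seed budget. Non-binding: land (19 unused), water (22 unused).
Since land, water are not tight, their duals are 0.
The binding rows give the dual system: 1·y_labor + 3·y_seed budget = 5 and 6·y_labor + 3·y_seed budget = 15.
Solving: y_labor = 2, y_seed budget = 1.
Δz = y_labor·Δb = 2 × (4) = 8, so new z* = 465 + 8 = 473.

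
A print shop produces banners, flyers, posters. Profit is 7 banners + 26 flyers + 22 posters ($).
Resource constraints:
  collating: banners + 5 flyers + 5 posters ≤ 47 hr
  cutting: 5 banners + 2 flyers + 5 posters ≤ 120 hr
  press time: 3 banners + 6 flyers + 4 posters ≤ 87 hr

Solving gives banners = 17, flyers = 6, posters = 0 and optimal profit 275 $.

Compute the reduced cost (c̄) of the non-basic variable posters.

-2

Binding: collating and press time. Non-binding: cutting (23 unused).
By complementary slackness, y = 0 for the non-binding constraint.
From A_Bᵀ y = c: 1·y_collating + 3·y_press time = 7; 5·y_collating + 6·y_press time = 26.
→ y_collating = 4 and y_press time = 1.
Reduced cost of posters: c₃ − yᵀa₃ = 22 − (4·5 + 1·4) = 22 − 24 = -2.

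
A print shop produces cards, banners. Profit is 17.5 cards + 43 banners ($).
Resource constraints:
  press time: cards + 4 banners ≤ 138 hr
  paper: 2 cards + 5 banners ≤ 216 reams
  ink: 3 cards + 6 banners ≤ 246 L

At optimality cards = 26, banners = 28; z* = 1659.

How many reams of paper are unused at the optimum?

paper used = 2·26 + 5·28 = 192; slack = 216 − 192 = 24.

24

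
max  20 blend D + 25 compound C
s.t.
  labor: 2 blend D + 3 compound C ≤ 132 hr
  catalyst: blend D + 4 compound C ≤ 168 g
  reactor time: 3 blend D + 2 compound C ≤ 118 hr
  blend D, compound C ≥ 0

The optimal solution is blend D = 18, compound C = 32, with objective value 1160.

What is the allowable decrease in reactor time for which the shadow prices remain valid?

22

Binding constraints: labor, reactor time. The basis is B = [[2,3],[3,2]] with det -5.
Per unit decrease in reactor time, x* moves by d = (-0.6, 0.4).
The basis stays optimal until catalyst becomes binding; allowable decrease = 22 hr.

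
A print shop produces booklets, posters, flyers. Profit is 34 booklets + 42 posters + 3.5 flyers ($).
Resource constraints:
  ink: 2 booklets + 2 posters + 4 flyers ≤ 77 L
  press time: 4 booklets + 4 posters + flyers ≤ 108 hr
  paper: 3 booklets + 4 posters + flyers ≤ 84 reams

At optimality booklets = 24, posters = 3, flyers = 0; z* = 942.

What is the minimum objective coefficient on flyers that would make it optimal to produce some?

Binding: press time and paper. Non-binding: ink (23 unused).
Slack constraints have shadow price 0 (complementary slackness).
Dual feasibility on the basic columns requires 4·y_press time + 3·y_paper = 34, 4·y_press time + 4·y_paper = 42.
This yields shadow prices y_press time = 2.5, y_paper = 8.
flyers enters the basis when its profit ≥ yᵀa₃ = 2.5·1 + 8·1 = 10.5.

10.5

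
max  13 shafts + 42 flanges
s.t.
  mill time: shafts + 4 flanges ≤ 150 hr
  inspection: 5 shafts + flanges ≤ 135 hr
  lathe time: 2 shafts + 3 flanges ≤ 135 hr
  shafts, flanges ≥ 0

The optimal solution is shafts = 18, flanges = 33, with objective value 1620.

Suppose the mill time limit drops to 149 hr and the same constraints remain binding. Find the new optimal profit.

Check each constraint at x*: mill time 150/150 (tight); inspection 123/135 (slack 12); lathe time 135/135 (tight).
Slack constraints have shadow price 0 (complementary slackness).
From A_Bᵀ y = c: 1·y_mill time + 2·y_lathe time = 13; 4·y_mill time + 3·y_lathe time = 42.
This yields shadow prices y_mill time = 9, y_lathe time = 2.
Δz = y_mill time·Δb = 9 × (-1) = -9, so new z* = 1620 − 9 = 1611.

1611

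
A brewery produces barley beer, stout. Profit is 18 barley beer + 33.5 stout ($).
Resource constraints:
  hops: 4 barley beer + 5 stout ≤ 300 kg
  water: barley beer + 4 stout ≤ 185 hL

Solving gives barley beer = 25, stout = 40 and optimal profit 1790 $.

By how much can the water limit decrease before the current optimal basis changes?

110

Binding constraints: hops, water. The basis is B = [[4,5],[1,4]] with det 11.
Per unit decrease in water, x* moves by d = (0.4545, -0.3636).
The basis stays optimal until stout reaches 0; allowable decrease = 110 hL.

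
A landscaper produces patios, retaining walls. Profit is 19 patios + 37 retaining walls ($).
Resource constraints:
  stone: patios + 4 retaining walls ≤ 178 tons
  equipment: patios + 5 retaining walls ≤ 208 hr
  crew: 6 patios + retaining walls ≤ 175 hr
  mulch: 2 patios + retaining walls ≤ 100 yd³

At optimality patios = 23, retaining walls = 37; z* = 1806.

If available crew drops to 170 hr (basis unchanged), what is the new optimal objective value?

1796

Binding: equipment and crew. Non-binding: stone (7 unused), mulch (17 unused).
Slack constraints have shadow price 0 (complementary slackness).
The binding rows give the dual system: 1·y_equipment + 6·y_crew = 19 and 5·y_equipment + 1·y_crew = 37.
This yields shadow prices y_equipment = 7, y_crew = 2.
Δz = y_crew·Δb = 2 × (-5) = -10, so new z* = 1806 − 10 = 1796.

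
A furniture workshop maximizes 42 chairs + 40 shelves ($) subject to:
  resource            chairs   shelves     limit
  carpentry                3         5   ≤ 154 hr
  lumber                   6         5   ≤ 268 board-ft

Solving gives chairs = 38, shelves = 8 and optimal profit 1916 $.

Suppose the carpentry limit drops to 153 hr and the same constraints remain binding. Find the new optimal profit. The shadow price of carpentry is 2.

Δb = -1, so new z* = 1916 + (2)·(-1) = 1916 − 2 = 1914.

1914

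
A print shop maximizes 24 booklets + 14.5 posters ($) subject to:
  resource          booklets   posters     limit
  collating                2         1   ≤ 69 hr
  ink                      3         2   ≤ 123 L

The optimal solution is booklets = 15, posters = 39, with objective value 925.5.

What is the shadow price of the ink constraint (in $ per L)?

At the optimum: collating uses 69 of 69 (binding); ink uses 123 of 123 (binding).
The binding rows give the dual system: 2·y_collating + 3·y_ink = 24 and 1·y_collating + 2·y_ink = 14.5.
Solving: y_collating = 4.5, y_ink = 5.
Shadow price of ink = 5.

5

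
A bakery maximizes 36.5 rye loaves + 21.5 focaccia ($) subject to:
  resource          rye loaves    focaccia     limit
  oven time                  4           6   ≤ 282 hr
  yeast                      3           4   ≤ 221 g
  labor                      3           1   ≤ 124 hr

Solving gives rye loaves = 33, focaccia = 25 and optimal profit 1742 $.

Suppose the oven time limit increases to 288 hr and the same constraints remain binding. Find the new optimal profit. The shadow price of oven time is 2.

Δb = 6, so new z* = 1742 + (2)·(6) = 1742 + 12 = 1754.

1754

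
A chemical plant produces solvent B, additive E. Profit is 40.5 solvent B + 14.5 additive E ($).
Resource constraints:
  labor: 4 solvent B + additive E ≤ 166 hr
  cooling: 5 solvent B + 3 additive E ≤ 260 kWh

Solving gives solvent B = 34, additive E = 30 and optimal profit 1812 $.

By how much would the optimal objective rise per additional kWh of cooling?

2.5

At the optimum: labor uses 166 of 166 (binding); cooling uses 260 of 260 (binding).
From A_Bᵀ y = c: 4·y_labor + 5·y_cooling = 40.5; 1·y_labor + 3·y_cooling = 14.5.
Solving: y_labor = 7, y_cooling = 2.5.
Shadow price of cooling = 2.5.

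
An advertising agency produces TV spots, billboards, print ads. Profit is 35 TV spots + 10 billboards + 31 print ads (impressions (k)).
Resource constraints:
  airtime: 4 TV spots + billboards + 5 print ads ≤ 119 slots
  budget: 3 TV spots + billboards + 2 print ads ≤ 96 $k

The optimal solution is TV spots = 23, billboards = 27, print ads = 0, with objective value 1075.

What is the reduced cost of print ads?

At the optimum: airtime uses 119 of 119 (binding); budget uses 96 of 96 (binding).
Dual feasibility on the basic columns requires 4·y_airtime + 3·y_budget = 35, 1·y_airtime + 1·y_budget = 10.
This yields shadow prices y_airtime = 5, y_budget = 5.
Reduced cost of print ads: c₃ − yᵀa₃ = 31 − (5·5 + 5·2) = 31 − 35 = -4.

-4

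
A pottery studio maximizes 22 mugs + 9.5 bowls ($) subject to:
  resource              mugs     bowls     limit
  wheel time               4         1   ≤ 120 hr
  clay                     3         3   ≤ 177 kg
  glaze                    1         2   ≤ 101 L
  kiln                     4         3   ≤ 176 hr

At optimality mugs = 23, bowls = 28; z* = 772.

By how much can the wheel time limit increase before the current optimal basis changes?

56

Binding constraints: wheel time, kiln. The basis is B = [[4,1],[4,3]] with det 8.
Per unit increase in wheel time, x* moves by d = (0.375, -0.5).
The basis stays optimal until bowls reaches 0; allowable increase = 56 hr.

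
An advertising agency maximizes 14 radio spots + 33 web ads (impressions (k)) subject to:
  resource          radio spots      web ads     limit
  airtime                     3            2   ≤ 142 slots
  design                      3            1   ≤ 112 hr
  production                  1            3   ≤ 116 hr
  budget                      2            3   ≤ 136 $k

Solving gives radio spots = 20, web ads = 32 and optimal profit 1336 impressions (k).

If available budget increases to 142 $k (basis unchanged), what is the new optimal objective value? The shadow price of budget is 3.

1354

Δb = 6, so new z* = 1336 + (3)·(6) = 1336 + 18 = 1354.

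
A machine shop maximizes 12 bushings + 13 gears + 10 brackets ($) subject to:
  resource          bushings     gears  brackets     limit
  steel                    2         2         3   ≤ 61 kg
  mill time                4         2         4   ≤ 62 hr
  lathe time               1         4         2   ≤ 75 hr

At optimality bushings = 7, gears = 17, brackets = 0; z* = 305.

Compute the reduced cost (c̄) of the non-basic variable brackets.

At the optimum: steel uses 48 of 61 (slack = 13); mill time uses 62 of 62 (binding); lathe time uses 75 of 75 (binding).
By complementary slackness, y = 0 for the non-binding constraint.
The binding rows give the dual system: 4·y_mill time + 1·y_lathe time = 12 and 2·y_mill time + 4·y_lathe time = 13.
→ y_mill time = 2.5 and y_lathe time = 2.
Reduced cost of brackets: c₃ − yᵀa₃ = 10 − (2.5·4 + 2·2) = 10 − 14 = -4.

-4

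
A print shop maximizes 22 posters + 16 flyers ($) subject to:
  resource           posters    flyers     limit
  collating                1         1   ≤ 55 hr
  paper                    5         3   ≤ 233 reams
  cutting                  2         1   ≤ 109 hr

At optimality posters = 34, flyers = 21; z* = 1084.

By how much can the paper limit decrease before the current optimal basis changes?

68

Binding constraints: collating, paper. The basis is B = [[1,1],[5,3]] with det -2.
Per unit decrease in paper, x* moves by d = (-0.5, 0.5).
The basis stays optimal until posters reaches 0; allowable decrease = 68 reams.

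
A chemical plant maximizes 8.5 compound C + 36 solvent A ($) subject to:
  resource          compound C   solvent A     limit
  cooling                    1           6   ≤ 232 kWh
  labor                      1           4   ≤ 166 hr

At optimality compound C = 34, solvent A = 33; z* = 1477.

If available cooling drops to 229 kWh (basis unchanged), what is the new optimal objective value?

1474

Check each constraint at x*: cooling 232/232 (tight); labor 166/166 (tight).
Dual feasibility on the basic columns requires 1·y_cooling + 1·y_labor = 8.5, 6·y_cooling + 4·y_labor = 36.
This yields shadow prices y_cooling = 1, y_labor = 7.5.
Δz = y_cooling·Δb = 1 × (-3) = -3, so new z* = 1477 − 3 = 1474.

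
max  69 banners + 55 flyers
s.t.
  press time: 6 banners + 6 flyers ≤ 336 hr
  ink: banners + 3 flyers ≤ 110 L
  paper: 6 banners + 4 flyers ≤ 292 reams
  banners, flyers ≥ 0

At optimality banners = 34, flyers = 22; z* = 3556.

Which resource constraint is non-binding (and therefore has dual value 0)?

press time: 336/336 (binding)
ink: 100/110 (slack 10)
paper: 292/292 (binding)
By complementary slackness, a constraint with positive slack has shadow price 0 → ink.

ink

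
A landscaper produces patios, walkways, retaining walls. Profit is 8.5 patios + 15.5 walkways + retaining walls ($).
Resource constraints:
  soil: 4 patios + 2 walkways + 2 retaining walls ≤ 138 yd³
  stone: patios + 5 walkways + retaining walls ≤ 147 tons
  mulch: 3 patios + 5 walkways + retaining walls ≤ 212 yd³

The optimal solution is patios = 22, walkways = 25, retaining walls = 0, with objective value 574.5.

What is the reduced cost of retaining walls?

-4.5

Binding: soil and stone. Non-binding: mulch (21 unused).
Slack constraints have shadow price 0 (complementary slackness).
Dual feasibility on the basic columns requires 4·y_soil + 1·y_stone = 8.5, 2·y_soil + 5·y_stone = 15.5.
This yields shadow prices y_soil = 1.5, y_stone = 2.5.
Reduced cost of retaining walls: c₃ − yᵀa₃ = 1 − (1.5·2 + 2.5·1) = 1 − 5.5 = -4.5.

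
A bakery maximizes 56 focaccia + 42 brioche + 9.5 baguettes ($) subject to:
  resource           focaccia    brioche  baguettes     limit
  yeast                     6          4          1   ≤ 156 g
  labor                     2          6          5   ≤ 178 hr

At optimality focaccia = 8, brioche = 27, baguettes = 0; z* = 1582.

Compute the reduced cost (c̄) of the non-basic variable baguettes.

-4.5

Check each constraint at x*: yeast 156/156 (tight); labor 178/178 (tight).
From A_Bᵀ y = c: 6·y_yeast + 2·y_labor = 56; 4·y_yeast + 6·y_labor = 42.
This yields shadow prices y_yeast = 9, y_labor = 1.
Reduced cost of baguettes: c₃ − yᵀa₃ = 9.5 − (9·1 + 1·5) = 9.5 − 14 = -4.5.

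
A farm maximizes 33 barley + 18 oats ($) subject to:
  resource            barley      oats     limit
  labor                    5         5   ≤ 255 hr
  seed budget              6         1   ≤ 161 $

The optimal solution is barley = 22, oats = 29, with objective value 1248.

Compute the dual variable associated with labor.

3

Check each constraint at x*: labor 255/255 (tight); seed budget 161/161 (tight).
From A_Bᵀ y = c: 5·y_labor + 6·y_seed budget = 33; 5·y_labor + 1·y_seed budget = 18.
Solving: y_labor = 3, y_seed budget = 3.
Shadow price of labor = 3.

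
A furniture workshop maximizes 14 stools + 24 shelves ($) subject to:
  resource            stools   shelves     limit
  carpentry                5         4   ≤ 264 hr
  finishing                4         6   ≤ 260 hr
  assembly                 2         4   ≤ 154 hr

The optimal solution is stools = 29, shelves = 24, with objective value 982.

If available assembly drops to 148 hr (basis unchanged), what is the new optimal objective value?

At the optimum: carpentry uses 241 of 264 (slack = 23); finishing uses 260 of 260 (binding); assembly uses 154 of 154 (binding).
Since carpentry is not tight, its dual is 0.
From A_Bᵀ y = c: 4·y_finishing + 2·y_assembly = 14; 6·y_finishing + 4·y_assembly = 24.
This yields shadow prices y_finishing = 2, y_assembly = 3.
Δz = y_assembly·Δb = 3 × (-6) = -18, so new z* = 982 − 18 = 964.

964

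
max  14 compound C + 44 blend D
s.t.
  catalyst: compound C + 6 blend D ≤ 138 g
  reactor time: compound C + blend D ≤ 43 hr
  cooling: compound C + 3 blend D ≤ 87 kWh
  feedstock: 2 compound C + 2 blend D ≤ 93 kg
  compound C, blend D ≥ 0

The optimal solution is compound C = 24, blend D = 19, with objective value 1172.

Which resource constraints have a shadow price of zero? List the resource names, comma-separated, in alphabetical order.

cooling, feedstock

catalyst: 138/138 (binding)
reactor time: 43/43 (binding)
cooling: 81/87 (slack 6)
feedstock: 86/93 (slack 7)
By complementary slackness, a constraint with positive slack has shadow price 0 → cooling, feedstock.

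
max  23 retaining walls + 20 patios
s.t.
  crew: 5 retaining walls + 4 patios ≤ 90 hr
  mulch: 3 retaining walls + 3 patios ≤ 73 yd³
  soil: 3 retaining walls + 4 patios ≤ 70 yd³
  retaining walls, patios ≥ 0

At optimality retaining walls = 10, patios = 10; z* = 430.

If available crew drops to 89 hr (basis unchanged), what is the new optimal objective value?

Binding: crew and soil. Non-binding: mulch (13 unused).
Since mulch is not tight, its dual is 0.
The binding rows give the dual system: 5·y_crew + 3·y_soil = 23 and 4·y_crew + 4·y_soil = 20.
This yields shadow prices y_crew = 4, y_soil = 1.
Δz = y_crew·Δb = 4 × (-1) = -4, so new z* = 430 − 4 = 426.

426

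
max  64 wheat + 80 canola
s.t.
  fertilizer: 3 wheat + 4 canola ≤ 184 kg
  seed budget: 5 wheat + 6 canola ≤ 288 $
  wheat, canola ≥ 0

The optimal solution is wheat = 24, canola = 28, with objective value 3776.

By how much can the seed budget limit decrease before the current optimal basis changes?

Binding constraints: fertilizer, seed budget. The basis is B = [[3,4],[5,6]] with det -2.
Per unit decrease in seed budget, x* moves by d = (-2, 1.5).
The basis stays optimal until wheat reaches 0; allowable decrease = 12 $.

12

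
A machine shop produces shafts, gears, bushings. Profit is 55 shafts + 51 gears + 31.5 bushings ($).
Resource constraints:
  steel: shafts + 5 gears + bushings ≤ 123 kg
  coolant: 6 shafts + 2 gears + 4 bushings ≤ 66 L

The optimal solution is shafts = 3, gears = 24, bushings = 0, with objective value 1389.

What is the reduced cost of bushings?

Both steel and coolant are binding at x*.
Dual feasibility on the basic columns requires 1·y_steel + 6·y_coolant = 55, 5·y_steel + 2·y_coolant = 51.
Solving: y_steel = 7, y_coolant = 8.
Reduced cost of bushings: c₃ − yᵀa₃ = 31.5 − (7·1 + 8·4) = 31.5 − 39 = -7.5.

-7.5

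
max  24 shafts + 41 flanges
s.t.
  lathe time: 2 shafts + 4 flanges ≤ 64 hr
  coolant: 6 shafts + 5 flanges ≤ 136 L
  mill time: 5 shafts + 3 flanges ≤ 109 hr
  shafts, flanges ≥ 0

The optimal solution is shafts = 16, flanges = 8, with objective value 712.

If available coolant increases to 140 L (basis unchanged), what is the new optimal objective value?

At the optimum: lathe time uses 64 of 64 (binding); coolant uses 136 of 136 (binding); mill time uses 104 of 109 (slack = 5).
Since mill time is not tight, its dual is 0.
The binding rows give the dual system: 2·y_lathe time + 6·y_coolant = 24 and 4·y_lathe time + 5·y_coolant = 41.
→ y_lathe time = 9 and y_coolant = 1.
Δz = y_coolant·Δb = 1 × (4) = 4, so new z* = 712 + 4 = 716.

716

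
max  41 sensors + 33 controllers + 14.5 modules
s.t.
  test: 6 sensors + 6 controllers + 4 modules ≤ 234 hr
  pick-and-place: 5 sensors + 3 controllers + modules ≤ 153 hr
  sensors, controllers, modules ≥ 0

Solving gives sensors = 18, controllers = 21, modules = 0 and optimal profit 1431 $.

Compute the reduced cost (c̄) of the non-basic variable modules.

Check each constraint at x*: test 234/234 (tight); pick-and-place 153/153 (tight).
The binding rows give the dual system: 6·y_test + 5·y_pick-and-place = 41 and 6·y_test + 3·y_pick-and-place = 33.
Solving: y_test = 3.5, y_pick-and-place = 4.
Reduced cost of modules: c₃ − yᵀa₃ = 14.5 − (3.5·4 + 4·1) = 14.5 − 18 = -3.5.

-3.5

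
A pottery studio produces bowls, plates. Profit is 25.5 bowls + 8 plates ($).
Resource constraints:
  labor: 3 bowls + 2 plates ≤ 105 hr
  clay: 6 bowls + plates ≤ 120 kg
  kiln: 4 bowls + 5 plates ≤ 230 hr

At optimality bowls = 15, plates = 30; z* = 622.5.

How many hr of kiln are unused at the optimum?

kiln used = 4·15 + 5·30 = 210; slack = 230 − 210 = 20.

20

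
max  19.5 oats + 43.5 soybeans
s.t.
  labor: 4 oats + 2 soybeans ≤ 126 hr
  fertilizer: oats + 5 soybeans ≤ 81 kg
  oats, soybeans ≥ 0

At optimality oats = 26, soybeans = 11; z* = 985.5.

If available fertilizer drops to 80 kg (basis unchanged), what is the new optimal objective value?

At the optimum: labor uses 126 of 126 (binding); fertilizer uses 81 of 81 (binding).
The binding rows give the dual system: 4·y_labor + 1·y_fertilizer = 19.5 and 2·y_labor + 5·y_fertilizer = 43.5.
Solving: y_labor = 3, y_fertilizer = 7.5.
Δz = y_fertilizer·Δb = 7.5 × (-1) = -7.5, so new z* = 985.5 − 7.5 = 978.

978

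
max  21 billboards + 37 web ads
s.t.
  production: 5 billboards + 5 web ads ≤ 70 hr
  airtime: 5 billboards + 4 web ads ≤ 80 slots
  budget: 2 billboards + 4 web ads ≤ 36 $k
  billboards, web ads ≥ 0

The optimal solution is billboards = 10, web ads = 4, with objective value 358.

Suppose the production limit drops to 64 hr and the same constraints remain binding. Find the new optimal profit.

352

Check each constraint at x*: production 70/70 (tight); airtime 66/80 (slack 14); budget 36/36 (tight).
By complementary slackness, y = 0 for the non-binding constraint.
From A_Bᵀ y = c: 5·y_production + 2·y_budget = 21; 5·y_production + 4·y_budget = 37.
→ y_production = 1 and y_budget = 8.
Δz = y_production·Δb = 1 × (-6) = -6, so new z* = 358 − 6 = 352.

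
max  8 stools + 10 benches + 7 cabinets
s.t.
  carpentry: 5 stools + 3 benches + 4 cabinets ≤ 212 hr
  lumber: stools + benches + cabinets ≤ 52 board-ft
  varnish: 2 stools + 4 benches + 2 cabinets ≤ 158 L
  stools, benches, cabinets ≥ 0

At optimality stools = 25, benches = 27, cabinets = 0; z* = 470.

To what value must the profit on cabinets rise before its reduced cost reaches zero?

Check each constraint at x*: carpentry 206/212 (slack 6); lumber 52/52 (tight); varnish 158/158 (tight).
Slack constraints have shadow price 0 (complementary slackness).
Dual feasibility on the basic columns requires 1·y_lumber + 2·y_varnish = 8, 1·y_lumber + 4·y_varnish = 10.
This yields shadow prices y_lumber = 6, y_varnish = 1.
cabinets enters the basis when its profit ≥ yᵀa₃ = 6·1 + 1·2 = 8.

8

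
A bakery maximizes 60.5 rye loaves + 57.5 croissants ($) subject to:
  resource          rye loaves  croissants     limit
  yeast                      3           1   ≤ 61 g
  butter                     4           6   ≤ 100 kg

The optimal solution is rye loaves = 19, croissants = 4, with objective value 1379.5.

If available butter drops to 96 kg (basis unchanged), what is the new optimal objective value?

Check each constraint at x*: yeast 61/61 (tight); butter 100/100 (tight).
From A_Bᵀ y = c: 3·y_yeast + 4·y_butter = 60.5; 1·y_yeast + 6·y_butter = 57.5.
→ y_yeast = 9.5 and y_butter = 8.
Δz = y_butter·Δb = 8 × (-4) = -32, so new z* = 1379.5 − 32 = 1347.5.

1347.5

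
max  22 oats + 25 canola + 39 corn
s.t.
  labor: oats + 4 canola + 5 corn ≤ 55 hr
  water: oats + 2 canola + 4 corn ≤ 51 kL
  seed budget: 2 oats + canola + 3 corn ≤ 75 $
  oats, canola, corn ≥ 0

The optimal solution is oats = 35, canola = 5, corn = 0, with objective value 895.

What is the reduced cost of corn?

Binding: labor and seed budget. Non-binding: water (6 unused).
Slack constraints have shadow price 0 (complementary slackness).
From A_Bᵀ y = c: 1·y_labor + 2·y_seed budget = 22; 4·y_labor + 1·y_seed budget = 25.
This yields shadow prices y_labor = 4, y_seed budget = 9.
Reduced cost of corn: c₃ − yᵀa₃ = 39 − (4·5 + 9·3) = 39 − 47 = -8.

-8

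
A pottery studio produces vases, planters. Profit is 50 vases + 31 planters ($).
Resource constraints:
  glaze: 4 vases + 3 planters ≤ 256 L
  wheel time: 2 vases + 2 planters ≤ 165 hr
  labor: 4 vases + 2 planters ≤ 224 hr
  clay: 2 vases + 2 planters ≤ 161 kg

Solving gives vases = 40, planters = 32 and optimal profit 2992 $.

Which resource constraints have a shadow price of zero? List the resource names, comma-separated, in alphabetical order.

clay, wheel time

glaze: 256/256 (binding)
wheel time: 144/165 (slack 21)
labor: 224/224 (binding)
clay: 144/161 (slack 17)
By complementary slackness, a constraint with positive slack has shadow price 0 → clay, wheel time.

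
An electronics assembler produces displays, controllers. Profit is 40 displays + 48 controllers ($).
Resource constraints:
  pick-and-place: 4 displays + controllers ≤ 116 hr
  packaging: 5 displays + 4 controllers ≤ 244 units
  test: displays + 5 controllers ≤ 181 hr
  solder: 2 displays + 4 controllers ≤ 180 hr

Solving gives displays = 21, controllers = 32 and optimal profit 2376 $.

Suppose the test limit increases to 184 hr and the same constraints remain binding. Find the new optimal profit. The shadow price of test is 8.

Δb = 3, so new z* = 2376 + (8)·(3) = 2376 + 24 = 2400.

2400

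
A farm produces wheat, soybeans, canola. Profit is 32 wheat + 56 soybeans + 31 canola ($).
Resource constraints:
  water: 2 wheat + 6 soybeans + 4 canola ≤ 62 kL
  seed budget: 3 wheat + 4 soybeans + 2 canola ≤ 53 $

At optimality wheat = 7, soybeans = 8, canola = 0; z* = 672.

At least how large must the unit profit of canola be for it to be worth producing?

Check each constraint at x*: water 62/62 (tight); seed budget 53/53 (tight).
Dual feasibility on the basic columns requires 2·y_water + 3·y_seed budget = 32, 6·y_water + 4·y_seed budget = 56.
This yields shadow prices y_water = 4, y_seed budget = 8.
canola enters the basis when its profit ≥ yᵀa₃ = 4·4 + 8·2 = 32.

32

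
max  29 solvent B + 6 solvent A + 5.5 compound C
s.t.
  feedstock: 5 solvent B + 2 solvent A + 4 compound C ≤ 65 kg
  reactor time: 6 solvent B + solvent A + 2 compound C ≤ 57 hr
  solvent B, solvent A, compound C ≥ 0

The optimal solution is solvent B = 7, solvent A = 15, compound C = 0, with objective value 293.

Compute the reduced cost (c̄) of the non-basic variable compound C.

-6.5

Both feedstock and reactor time are binding at x*.
From A_Bᵀ y = c: 5·y_feedstock + 6·y_reactor time = 29; 2·y_feedstock + 1·y_reactor time = 6.
This yields shadow prices y_feedstock = 1, y_reactor time = 4.
Reduced cost of compound C: c₃ − yᵀa₃ = 5.5 − (1·4 + 4·2) = 5.5 − 12 = -6.5.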